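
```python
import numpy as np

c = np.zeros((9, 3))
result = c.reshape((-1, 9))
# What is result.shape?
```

(3, 9)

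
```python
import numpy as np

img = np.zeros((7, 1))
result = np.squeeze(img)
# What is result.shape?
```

(7,)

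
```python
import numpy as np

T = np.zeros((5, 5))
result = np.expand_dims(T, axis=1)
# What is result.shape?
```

(5, 1, 5)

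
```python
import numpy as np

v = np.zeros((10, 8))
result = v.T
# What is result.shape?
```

(8, 10)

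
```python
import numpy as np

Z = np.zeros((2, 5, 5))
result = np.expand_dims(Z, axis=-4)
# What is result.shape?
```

(1, 2, 5, 5)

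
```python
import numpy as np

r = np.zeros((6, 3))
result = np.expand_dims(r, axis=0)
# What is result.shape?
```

(1, 6, 3)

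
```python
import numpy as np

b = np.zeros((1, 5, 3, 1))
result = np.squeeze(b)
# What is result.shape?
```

(5, 3)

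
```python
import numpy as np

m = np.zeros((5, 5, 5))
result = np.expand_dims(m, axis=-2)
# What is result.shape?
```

(5, 5, 1, 5)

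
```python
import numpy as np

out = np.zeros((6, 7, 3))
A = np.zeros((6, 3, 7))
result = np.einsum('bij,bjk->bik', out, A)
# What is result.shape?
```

(6, 7, 7)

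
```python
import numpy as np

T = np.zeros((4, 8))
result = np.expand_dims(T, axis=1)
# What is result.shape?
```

(4, 1, 8)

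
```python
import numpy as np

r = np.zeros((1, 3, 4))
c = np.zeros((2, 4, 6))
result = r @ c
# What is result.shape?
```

(2, 3, 6)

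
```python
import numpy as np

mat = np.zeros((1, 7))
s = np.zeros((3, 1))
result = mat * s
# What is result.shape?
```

(3, 7)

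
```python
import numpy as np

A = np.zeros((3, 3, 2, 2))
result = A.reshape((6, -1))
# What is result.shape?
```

(6, 6)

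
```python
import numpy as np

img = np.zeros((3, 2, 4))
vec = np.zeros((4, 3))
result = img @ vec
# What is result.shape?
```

(3, 2, 3)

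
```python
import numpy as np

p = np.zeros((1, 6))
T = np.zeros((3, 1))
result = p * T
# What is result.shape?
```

(3, 6)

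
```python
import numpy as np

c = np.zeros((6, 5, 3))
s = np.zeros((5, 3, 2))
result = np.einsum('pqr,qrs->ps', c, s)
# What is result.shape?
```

(6, 2)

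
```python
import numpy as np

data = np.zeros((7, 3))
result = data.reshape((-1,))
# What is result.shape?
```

(21,)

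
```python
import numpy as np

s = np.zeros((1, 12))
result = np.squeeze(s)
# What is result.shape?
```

(12,)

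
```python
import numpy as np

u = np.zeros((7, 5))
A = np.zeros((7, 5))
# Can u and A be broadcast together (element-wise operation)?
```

Yes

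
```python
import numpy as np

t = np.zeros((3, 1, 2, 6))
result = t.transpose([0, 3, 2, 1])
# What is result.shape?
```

(3, 6, 2, 1)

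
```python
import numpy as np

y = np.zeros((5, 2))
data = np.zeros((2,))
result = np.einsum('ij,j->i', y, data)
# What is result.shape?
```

(5,)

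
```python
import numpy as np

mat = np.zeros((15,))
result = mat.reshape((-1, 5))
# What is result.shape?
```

(3, 5)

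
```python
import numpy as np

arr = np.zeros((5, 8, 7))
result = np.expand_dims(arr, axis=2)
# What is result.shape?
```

(5, 8, 1, 7)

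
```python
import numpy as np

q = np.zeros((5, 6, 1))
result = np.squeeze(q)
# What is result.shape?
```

(5, 6)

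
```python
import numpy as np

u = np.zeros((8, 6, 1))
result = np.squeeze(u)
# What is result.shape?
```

(8, 6)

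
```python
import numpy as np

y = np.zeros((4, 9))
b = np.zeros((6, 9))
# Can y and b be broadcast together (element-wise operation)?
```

No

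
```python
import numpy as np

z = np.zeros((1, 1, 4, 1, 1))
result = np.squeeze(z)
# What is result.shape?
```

(4,)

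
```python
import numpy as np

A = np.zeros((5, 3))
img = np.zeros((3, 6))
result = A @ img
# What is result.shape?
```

(5, 6)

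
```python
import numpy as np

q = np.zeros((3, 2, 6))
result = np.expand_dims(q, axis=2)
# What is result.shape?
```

(3, 2, 1, 6)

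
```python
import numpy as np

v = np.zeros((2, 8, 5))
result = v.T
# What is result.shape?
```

(5, 8, 2)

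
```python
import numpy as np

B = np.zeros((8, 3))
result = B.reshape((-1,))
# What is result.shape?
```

(24,)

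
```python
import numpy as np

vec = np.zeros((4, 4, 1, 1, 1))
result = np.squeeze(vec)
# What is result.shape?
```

(4, 4)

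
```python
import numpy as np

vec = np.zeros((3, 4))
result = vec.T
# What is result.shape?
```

(4, 3)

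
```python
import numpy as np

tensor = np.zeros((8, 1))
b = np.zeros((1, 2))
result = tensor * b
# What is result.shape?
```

(8, 2)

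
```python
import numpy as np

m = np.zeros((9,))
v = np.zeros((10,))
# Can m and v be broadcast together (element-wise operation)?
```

No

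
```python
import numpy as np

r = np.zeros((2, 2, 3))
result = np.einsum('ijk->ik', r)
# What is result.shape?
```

(2, 3)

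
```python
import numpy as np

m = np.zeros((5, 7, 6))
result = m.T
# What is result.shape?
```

(6, 7, 5)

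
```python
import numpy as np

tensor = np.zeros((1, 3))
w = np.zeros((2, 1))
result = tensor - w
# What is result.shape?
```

(2, 3)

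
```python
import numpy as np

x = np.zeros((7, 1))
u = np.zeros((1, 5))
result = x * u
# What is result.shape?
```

(7, 5)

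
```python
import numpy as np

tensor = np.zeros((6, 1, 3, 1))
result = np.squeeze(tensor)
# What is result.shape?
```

(6, 3)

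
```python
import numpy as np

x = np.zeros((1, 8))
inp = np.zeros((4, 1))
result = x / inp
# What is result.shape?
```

(4, 8)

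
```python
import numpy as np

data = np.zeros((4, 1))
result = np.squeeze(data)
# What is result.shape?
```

(4,)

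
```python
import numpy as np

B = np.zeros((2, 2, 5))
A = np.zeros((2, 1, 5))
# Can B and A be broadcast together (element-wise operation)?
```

Yes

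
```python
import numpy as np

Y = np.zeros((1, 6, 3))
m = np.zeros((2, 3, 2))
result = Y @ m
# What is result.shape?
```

(2, 6, 2)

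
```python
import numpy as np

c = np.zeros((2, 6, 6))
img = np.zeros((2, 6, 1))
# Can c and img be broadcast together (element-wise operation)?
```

Yes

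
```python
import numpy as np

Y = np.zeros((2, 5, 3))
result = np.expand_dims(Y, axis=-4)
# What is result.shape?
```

(1, 2, 5, 3)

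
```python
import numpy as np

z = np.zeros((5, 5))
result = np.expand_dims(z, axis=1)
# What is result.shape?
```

(5, 1, 5)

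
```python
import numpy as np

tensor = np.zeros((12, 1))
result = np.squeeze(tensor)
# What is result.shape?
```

(12,)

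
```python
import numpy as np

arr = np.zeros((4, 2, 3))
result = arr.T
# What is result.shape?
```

(3, 2, 4)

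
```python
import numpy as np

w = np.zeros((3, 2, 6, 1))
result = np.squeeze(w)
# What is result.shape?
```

(3, 2, 6)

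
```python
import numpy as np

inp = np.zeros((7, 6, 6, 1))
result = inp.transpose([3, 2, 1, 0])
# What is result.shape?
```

(1, 6, 6, 7)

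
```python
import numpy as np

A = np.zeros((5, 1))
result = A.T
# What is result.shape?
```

(1, 5)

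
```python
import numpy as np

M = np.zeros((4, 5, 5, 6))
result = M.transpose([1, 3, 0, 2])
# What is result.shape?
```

(5, 6, 4, 5)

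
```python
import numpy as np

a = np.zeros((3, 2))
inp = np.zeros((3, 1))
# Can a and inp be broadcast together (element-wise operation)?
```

Yes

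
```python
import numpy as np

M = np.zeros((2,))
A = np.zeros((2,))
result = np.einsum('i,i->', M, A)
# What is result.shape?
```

()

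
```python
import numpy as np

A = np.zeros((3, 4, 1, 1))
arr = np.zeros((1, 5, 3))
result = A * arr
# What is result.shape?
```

(3, 4, 5, 3)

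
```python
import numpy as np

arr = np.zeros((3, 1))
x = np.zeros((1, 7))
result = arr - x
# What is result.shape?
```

(3, 7)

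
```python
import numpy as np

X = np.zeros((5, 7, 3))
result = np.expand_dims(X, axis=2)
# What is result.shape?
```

(5, 7, 1, 3)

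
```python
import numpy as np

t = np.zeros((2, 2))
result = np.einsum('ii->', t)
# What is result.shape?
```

()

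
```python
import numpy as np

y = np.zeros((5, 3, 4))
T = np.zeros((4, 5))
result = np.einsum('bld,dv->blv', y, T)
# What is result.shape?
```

(5, 3, 5)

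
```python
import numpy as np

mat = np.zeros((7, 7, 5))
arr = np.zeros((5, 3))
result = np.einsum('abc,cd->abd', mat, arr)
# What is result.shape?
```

(7, 7, 3)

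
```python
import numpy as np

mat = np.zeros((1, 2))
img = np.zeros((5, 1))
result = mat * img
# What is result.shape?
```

(5, 2)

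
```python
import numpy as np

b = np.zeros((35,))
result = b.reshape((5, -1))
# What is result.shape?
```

(5, 7)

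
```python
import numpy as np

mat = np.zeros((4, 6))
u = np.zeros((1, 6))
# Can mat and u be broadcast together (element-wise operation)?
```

Yes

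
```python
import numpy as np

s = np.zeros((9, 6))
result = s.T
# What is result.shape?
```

(6, 9)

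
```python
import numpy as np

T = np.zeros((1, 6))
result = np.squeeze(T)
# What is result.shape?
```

(6,)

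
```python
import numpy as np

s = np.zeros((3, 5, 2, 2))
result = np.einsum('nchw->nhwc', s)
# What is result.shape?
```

(3, 2, 2, 5)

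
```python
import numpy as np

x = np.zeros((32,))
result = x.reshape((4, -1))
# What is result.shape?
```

(4, 8)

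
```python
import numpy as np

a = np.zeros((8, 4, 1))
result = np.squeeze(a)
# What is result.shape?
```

(8, 4)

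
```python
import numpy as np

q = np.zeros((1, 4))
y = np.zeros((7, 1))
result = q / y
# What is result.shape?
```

(7, 4)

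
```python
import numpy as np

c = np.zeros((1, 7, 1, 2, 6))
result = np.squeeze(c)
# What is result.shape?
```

(7, 2, 6)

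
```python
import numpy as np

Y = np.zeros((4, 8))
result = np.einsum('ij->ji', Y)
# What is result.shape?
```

(8, 4)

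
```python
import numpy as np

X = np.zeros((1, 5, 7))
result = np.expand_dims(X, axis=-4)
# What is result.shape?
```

(1, 1, 5, 7)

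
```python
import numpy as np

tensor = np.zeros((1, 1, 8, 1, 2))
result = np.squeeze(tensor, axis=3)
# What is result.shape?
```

(1, 1, 8, 2)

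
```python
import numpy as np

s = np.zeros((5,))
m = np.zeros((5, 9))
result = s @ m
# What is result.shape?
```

(9,)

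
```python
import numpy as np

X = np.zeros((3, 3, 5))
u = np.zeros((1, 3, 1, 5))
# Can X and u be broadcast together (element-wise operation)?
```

Yes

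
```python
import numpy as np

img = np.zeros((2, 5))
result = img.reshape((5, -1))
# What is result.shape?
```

(5, 2)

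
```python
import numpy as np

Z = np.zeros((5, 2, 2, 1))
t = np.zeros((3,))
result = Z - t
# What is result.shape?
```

(5, 2, 2, 3)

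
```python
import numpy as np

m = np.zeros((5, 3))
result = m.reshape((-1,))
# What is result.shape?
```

(15,)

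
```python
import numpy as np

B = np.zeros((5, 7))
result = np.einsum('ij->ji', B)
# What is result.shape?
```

(7, 5)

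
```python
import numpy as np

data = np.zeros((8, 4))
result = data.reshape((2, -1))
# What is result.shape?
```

(2, 16)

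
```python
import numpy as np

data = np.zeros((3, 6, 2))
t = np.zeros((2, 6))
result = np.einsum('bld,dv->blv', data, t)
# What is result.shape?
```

(3, 6, 6)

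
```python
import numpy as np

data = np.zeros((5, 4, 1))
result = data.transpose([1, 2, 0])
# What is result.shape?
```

(4, 1, 5)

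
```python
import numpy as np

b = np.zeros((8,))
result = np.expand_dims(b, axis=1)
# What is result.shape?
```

(8, 1)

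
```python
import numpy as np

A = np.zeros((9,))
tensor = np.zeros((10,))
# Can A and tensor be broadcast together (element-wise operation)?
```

No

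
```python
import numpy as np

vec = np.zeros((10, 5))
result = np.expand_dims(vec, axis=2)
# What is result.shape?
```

(10, 5, 1)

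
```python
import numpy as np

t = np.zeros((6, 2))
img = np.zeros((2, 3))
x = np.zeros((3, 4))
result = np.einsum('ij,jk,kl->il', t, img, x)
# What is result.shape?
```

(6, 4)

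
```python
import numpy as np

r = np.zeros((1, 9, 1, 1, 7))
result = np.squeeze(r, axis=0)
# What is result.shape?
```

(9, 1, 1, 7)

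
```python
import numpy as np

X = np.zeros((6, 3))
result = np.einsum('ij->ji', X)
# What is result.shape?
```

(3, 6)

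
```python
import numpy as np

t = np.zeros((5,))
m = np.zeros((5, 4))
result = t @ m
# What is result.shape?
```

(4,)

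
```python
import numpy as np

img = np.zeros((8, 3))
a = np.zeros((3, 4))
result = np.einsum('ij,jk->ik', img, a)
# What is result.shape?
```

(8, 4)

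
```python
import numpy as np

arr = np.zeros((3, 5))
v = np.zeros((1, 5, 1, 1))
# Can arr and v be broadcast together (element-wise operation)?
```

Yes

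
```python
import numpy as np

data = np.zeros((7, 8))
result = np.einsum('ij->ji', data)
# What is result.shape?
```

(8, 7)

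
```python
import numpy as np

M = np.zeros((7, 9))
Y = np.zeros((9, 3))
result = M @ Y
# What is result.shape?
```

(7, 3)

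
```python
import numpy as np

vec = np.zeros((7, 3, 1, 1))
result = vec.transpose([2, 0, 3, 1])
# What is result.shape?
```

(1, 7, 1, 3)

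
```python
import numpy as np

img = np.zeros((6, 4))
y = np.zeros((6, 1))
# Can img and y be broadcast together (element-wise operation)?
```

Yes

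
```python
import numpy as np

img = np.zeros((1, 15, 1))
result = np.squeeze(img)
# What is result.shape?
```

(15,)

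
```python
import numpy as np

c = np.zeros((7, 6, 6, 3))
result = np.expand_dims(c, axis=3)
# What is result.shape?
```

(7, 6, 6, 1, 3)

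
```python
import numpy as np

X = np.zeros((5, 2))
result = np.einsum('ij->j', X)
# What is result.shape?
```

(2,)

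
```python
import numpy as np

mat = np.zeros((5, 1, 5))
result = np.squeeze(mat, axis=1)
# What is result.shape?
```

(5, 5)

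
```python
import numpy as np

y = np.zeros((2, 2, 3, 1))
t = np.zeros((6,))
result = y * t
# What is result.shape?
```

(2, 2, 3, 6)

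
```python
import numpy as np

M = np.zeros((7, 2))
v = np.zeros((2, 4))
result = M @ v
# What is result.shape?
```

(7, 4)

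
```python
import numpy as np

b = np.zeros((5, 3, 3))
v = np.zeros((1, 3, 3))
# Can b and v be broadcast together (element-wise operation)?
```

Yes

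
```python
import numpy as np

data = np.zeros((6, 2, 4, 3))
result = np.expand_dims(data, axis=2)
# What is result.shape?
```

(6, 2, 1, 4, 3)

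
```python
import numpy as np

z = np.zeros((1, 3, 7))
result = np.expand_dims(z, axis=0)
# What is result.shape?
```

(1, 1, 3, 7)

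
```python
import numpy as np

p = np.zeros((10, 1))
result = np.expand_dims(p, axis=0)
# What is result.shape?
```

(1, 10, 1)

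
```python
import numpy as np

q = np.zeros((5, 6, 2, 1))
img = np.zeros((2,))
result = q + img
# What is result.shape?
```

(5, 6, 2, 2)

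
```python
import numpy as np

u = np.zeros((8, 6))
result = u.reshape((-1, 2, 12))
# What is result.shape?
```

(2, 2, 12)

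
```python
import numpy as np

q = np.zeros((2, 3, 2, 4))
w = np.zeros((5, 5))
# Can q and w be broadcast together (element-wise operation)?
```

No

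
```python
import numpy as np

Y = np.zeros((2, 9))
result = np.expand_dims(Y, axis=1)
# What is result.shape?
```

(2, 1, 9)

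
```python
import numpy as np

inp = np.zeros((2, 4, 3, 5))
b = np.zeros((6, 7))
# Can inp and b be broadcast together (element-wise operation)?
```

No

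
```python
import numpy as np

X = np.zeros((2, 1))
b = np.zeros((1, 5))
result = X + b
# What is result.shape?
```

(2, 5)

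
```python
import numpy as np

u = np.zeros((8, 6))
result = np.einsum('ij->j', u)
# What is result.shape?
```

(6,)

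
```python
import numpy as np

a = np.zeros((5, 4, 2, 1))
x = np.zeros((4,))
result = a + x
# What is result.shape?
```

(5, 4, 2, 4)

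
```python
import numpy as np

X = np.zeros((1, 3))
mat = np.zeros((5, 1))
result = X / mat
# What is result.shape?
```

(5, 3)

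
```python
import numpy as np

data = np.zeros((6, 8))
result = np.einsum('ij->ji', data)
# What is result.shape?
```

(8, 6)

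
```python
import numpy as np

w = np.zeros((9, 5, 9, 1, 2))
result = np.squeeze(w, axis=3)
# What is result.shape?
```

(9, 5, 9, 2)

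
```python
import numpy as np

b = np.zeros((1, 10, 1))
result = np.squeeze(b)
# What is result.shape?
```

(10,)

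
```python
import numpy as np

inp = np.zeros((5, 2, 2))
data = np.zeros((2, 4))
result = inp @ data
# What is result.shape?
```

(5, 2, 4)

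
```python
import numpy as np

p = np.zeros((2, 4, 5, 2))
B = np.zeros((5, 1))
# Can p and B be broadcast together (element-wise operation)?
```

Yes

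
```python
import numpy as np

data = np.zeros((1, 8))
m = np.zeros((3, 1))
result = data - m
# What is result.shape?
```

(3, 8)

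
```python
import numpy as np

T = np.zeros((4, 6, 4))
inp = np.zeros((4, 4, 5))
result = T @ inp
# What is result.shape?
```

(4, 6, 5)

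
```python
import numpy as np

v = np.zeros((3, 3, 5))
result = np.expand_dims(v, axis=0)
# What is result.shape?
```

(1, 3, 3, 5)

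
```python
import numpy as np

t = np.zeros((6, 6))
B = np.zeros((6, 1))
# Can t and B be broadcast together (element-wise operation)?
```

Yes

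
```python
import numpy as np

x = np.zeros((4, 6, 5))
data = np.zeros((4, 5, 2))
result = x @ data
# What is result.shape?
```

(4, 6, 2)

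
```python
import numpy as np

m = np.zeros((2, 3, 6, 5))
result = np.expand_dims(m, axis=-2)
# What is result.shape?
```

(2, 3, 6, 1, 5)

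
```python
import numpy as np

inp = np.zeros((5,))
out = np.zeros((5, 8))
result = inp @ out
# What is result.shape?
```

(8,)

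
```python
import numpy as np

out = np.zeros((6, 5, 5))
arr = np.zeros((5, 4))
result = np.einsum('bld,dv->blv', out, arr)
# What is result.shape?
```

(6, 5, 4)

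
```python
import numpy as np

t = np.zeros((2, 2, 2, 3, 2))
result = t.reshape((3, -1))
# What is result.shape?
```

(3, 16)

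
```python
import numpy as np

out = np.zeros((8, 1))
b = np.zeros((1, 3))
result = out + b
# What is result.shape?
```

(8, 3)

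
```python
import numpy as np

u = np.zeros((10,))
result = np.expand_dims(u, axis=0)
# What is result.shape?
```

(1, 10)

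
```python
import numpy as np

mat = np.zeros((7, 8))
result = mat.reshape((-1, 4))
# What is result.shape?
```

(14, 4)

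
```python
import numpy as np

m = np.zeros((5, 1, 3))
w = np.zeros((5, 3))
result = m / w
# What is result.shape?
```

(5, 5, 3)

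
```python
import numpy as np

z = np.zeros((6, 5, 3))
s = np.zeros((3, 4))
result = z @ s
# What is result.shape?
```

(6, 5, 4)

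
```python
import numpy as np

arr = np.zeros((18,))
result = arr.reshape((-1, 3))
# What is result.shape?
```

(6, 3)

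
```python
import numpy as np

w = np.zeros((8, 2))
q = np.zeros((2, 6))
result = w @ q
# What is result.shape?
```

(8, 6)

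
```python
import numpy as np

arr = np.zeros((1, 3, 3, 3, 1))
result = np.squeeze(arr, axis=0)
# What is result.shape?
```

(3, 3, 3, 1)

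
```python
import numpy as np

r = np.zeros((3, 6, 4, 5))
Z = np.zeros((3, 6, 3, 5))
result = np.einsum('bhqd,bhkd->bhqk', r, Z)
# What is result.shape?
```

(3, 6, 4, 3)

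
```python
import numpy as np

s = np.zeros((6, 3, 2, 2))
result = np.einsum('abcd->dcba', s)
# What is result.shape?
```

(2, 2, 3, 6)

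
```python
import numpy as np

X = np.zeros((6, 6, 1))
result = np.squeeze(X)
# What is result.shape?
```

(6, 6)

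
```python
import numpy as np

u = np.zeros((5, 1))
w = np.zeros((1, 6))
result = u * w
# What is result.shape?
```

(5, 6)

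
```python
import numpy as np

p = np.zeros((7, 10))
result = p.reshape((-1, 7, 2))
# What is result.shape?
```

(5, 7, 2)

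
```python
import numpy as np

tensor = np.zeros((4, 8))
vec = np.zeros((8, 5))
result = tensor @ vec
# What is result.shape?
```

(4, 5)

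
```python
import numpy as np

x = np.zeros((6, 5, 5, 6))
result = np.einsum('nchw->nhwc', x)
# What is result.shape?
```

(6, 5, 6, 5)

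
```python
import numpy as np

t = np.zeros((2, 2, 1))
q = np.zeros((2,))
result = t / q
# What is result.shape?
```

(2, 2, 2)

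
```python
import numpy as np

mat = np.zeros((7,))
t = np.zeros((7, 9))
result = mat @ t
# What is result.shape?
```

(9,)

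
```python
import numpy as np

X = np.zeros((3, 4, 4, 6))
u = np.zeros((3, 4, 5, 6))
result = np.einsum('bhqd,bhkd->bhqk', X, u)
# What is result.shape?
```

(3, 4, 4, 5)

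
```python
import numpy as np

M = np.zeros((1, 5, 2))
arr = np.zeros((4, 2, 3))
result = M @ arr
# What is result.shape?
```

(4, 5, 3)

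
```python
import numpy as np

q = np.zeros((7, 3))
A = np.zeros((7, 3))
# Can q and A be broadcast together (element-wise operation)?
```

Yes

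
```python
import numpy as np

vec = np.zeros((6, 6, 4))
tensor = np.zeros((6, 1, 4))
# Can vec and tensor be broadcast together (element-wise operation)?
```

Yes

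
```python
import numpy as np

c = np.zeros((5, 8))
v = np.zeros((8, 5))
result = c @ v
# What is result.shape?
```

(5, 5)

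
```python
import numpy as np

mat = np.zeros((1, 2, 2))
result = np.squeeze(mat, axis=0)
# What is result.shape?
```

(2, 2)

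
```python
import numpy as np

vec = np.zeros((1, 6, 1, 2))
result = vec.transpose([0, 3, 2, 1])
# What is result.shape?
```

(1, 2, 1, 6)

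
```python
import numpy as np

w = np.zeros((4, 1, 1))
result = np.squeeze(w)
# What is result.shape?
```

(4,)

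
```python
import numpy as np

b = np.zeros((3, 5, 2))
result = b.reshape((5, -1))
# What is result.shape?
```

(5, 6)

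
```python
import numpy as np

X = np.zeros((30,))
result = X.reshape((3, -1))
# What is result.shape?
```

(3, 10)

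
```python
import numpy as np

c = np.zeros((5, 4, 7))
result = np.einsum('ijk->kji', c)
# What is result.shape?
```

(7, 4, 5)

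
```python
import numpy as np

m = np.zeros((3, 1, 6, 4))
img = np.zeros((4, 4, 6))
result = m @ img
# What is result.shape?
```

(3, 4, 6, 6)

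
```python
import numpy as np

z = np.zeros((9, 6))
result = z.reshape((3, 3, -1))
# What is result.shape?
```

(3, 3, 6)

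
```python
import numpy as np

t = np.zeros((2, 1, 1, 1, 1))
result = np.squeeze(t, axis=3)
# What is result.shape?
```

(2, 1, 1, 1)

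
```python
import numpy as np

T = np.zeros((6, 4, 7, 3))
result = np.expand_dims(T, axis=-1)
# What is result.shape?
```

(6, 4, 7, 3, 1)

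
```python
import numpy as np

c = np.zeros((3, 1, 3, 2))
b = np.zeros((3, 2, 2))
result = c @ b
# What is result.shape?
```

(3, 3, 3, 2)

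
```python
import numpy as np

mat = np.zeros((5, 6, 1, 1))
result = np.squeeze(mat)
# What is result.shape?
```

(5, 6)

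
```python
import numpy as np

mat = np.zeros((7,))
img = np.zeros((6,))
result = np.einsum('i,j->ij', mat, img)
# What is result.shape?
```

(7, 6)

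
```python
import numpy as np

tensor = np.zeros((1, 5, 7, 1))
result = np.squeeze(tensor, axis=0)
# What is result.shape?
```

(5, 7, 1)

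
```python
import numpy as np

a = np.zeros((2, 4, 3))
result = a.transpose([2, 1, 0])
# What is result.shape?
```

(3, 4, 2)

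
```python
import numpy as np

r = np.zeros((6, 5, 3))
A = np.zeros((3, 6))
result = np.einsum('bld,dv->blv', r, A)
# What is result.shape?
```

(6, 5, 6)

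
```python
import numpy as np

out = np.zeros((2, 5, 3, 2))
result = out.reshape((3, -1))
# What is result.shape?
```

(3, 20)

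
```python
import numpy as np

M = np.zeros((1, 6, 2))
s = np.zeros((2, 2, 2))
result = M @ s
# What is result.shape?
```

(2, 6, 2)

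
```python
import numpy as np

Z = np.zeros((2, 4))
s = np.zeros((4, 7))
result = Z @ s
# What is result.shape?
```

(2, 7)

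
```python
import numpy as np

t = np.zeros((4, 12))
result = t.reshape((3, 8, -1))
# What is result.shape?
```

(3, 8, 2)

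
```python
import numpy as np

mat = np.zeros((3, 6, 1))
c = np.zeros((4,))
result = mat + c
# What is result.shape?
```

(3, 6, 4)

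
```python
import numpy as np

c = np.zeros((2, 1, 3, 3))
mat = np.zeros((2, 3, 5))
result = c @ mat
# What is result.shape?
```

(2, 2, 3, 5)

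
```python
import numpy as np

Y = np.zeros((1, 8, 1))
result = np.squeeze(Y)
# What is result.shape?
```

(8,)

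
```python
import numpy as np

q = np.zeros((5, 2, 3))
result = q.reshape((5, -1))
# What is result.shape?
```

(5, 6)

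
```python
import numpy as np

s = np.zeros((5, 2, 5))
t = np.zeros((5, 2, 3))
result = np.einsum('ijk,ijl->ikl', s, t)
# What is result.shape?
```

(5, 5, 3)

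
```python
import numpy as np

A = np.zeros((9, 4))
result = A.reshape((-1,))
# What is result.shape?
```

(36,)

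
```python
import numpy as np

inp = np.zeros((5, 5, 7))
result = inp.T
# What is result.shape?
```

(7, 5, 5)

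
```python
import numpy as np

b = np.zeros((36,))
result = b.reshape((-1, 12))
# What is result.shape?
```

(3, 12)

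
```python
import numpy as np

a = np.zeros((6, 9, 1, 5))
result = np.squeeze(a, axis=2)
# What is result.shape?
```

(6, 9, 5)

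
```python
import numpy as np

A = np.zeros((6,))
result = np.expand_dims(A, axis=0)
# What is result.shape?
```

(1, 6)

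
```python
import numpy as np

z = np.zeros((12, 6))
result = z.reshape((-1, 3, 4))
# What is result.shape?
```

(6, 3, 4)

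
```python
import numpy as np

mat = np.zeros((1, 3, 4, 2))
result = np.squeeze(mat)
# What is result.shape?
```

(3, 4, 2)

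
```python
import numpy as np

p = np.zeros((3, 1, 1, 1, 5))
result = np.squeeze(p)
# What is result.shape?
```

(3, 5)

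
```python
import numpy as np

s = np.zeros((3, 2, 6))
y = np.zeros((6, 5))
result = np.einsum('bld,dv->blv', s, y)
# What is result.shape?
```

(3, 2, 5)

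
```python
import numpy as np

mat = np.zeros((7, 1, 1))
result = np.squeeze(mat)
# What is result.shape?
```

(7,)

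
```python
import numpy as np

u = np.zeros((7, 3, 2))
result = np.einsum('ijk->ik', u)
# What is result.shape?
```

(7, 2)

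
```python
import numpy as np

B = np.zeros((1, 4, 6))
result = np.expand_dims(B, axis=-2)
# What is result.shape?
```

(1, 4, 1, 6)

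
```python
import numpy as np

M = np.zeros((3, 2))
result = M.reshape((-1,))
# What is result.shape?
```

(6,)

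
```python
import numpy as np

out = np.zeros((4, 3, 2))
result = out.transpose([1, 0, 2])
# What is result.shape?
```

(3, 4, 2)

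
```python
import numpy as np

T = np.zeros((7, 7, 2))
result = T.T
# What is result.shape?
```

(2, 7, 7)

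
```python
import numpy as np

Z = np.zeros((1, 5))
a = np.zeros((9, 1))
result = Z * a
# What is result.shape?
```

(9, 5)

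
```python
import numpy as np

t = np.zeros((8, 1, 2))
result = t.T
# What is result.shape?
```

(2, 1, 8)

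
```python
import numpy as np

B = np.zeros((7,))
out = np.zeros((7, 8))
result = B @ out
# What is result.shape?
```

(8,)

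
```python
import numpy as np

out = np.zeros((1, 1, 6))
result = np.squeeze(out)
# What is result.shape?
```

(6,)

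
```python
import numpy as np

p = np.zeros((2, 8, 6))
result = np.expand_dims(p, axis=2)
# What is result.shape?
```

(2, 8, 1, 6)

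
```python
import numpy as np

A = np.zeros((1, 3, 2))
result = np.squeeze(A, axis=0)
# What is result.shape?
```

(3, 2)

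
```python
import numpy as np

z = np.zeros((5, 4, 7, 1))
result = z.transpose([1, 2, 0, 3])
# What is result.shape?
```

(4, 7, 5, 1)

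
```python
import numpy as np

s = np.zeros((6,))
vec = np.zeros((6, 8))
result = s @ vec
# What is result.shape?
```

(8,)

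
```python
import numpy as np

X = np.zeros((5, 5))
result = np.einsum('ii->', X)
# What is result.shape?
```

()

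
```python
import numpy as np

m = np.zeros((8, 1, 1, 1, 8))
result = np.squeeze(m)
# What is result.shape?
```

(8, 8)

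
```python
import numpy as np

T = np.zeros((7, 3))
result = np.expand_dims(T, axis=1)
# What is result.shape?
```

(7, 1, 3)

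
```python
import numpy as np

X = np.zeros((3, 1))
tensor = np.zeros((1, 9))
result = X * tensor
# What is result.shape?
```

(3, 9)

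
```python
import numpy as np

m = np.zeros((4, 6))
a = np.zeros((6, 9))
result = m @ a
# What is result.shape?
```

(4, 9)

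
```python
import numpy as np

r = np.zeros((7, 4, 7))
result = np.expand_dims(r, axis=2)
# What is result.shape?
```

(7, 4, 1, 7)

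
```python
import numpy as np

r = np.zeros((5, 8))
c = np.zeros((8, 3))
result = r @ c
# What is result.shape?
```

(5, 3)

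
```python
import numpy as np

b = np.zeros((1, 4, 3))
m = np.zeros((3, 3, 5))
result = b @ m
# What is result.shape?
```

(3, 4, 5)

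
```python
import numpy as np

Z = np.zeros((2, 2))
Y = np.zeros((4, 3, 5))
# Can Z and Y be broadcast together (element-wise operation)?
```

No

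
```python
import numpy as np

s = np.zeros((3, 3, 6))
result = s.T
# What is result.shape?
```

(6, 3, 3)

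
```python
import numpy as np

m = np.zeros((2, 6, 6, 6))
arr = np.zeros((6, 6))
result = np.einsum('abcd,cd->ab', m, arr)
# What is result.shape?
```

(2, 6)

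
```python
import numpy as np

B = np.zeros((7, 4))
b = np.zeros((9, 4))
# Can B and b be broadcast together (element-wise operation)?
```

No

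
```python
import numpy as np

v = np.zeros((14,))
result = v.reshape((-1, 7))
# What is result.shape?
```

(2, 7)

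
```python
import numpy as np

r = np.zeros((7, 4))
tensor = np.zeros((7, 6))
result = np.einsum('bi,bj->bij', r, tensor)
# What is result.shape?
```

(7, 4, 6)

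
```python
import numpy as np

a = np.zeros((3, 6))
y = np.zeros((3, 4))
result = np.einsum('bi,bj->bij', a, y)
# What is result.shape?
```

(3, 6, 4)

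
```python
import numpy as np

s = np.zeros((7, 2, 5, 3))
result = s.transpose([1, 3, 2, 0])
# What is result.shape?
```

(2, 3, 5, 7)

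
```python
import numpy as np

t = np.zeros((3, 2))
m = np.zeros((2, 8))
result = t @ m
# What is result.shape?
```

(3, 8)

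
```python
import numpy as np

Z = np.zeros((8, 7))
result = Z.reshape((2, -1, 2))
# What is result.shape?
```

(2, 14, 2)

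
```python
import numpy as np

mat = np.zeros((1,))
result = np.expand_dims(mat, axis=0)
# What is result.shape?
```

(1, 1)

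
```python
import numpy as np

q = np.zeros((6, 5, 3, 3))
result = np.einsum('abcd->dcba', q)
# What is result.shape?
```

(3, 3, 5, 6)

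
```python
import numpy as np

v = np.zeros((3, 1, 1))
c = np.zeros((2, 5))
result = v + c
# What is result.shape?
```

(3, 2, 5)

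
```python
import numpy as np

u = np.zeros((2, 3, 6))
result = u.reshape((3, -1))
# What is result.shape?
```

(3, 12)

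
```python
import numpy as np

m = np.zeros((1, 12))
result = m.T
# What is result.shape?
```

(12, 1)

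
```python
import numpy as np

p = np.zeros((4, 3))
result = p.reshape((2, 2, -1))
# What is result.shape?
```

(2, 2, 3)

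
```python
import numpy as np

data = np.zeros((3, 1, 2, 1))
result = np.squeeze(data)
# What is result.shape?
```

(3, 2)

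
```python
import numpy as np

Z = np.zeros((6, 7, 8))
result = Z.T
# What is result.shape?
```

(8, 7, 6)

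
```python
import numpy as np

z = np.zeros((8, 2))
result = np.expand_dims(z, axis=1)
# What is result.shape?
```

(8, 1, 2)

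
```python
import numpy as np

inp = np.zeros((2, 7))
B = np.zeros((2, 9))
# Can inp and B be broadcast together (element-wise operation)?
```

No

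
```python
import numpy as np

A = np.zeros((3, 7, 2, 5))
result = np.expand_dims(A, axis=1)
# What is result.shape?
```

(3, 1, 7, 2, 5)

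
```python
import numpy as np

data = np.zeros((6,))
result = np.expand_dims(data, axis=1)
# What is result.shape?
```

(6, 1)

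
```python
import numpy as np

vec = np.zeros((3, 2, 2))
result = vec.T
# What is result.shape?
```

(2, 2, 3)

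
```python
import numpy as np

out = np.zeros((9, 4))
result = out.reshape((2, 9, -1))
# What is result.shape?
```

(2, 9, 2)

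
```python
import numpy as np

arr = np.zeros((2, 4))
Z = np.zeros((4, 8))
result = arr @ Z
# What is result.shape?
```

(2, 8)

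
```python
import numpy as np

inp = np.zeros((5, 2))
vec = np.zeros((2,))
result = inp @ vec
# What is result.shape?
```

(5,)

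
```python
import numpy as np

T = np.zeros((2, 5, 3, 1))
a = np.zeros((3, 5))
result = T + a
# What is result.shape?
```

(2, 5, 3, 5)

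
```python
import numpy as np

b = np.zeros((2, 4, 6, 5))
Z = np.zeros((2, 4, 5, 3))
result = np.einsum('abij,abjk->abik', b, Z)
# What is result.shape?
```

(2, 4, 6, 3)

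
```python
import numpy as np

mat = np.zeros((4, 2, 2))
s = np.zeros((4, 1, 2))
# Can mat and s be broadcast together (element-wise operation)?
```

Yes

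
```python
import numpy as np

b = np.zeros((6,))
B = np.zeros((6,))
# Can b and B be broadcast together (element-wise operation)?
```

Yes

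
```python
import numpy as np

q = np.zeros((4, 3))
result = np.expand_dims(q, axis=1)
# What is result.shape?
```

(4, 1, 3)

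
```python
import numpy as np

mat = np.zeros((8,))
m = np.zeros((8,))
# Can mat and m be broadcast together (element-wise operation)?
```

Yes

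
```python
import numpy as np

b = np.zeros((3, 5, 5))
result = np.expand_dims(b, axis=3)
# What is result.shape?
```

(3, 5, 5, 1)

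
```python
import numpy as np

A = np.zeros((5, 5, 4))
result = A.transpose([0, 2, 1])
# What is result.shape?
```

(5, 4, 5)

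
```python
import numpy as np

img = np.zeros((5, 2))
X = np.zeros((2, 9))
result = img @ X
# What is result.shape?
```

(5, 9)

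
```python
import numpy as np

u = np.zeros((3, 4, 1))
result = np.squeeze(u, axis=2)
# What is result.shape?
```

(3, 4)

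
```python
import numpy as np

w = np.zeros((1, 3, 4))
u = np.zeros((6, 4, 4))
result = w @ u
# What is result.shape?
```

(6, 3, 4)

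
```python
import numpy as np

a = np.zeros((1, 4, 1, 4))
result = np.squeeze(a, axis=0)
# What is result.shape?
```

(4, 1, 4)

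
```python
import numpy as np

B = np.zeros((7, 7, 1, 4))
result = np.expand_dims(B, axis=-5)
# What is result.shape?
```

(1, 7, 7, 1, 4)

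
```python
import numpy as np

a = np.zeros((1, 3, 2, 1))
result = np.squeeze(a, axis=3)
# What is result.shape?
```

(1, 3, 2)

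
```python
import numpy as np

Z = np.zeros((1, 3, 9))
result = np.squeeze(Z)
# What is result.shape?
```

(3, 9)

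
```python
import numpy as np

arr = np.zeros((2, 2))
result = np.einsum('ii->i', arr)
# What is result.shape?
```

(2,)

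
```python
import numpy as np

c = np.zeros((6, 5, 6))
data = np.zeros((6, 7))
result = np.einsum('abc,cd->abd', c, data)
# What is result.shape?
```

(6, 5, 7)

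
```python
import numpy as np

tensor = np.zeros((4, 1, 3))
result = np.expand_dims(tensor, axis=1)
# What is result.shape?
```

(4, 1, 1, 3)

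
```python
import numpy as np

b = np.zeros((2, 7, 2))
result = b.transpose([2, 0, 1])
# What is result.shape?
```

(2, 2, 7)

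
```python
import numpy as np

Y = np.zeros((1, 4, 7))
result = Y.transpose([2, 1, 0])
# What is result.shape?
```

(7, 4, 1)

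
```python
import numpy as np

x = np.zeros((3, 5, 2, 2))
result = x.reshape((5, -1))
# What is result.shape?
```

(5, 12)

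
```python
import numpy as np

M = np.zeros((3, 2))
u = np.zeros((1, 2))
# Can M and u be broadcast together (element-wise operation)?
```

Yes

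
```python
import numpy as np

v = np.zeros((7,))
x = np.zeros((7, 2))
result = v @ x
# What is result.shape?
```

(2,)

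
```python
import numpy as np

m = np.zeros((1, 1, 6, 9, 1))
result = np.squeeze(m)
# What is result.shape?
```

(6, 9)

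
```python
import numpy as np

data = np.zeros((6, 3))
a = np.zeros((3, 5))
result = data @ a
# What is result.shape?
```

(6, 5)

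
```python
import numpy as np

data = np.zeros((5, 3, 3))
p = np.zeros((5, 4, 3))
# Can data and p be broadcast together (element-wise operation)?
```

No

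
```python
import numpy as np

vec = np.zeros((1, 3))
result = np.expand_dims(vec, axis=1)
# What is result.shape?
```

(1, 1, 3)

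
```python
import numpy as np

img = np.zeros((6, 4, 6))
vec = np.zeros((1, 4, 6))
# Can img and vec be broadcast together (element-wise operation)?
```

Yes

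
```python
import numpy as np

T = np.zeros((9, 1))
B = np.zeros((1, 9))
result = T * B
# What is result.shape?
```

(9, 9)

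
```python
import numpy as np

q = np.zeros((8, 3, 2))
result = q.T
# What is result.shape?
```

(2, 3, 8)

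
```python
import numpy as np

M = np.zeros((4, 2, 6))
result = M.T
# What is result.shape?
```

(6, 2, 4)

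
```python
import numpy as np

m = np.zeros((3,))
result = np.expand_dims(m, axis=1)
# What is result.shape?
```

(3, 1)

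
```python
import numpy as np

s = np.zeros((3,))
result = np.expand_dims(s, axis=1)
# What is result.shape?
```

(3, 1)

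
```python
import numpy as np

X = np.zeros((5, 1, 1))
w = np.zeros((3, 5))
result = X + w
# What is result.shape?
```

(5, 3, 5)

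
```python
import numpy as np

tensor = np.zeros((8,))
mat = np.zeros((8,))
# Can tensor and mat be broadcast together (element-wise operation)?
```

Yes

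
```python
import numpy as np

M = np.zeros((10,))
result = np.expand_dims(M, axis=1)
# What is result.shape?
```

(10, 1)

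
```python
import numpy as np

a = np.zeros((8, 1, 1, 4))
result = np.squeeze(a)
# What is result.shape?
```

(8, 4)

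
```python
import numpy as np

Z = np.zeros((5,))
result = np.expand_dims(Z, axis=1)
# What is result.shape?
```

(5, 1)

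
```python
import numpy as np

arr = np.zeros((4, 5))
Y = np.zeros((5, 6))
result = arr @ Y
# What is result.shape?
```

(4, 6)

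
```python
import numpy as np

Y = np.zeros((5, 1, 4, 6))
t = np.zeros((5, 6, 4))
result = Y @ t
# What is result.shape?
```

(5, 5, 4, 4)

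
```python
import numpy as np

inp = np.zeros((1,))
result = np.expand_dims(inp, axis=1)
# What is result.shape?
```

(1, 1)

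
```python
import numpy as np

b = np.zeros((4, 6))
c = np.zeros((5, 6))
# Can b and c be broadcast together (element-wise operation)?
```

No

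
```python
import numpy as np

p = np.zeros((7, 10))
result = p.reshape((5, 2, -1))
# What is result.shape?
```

(5, 2, 7)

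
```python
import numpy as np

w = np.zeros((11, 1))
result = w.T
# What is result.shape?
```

(1, 11)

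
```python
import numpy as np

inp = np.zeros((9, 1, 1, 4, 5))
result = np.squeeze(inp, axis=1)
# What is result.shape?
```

(9, 1, 4, 5)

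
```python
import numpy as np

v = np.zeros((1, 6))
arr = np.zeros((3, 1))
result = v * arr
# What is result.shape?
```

(3, 6)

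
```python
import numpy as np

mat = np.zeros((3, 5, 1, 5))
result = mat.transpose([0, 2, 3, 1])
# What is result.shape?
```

(3, 1, 5, 5)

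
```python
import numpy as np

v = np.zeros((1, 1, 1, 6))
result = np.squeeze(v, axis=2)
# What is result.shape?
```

(1, 1, 6)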